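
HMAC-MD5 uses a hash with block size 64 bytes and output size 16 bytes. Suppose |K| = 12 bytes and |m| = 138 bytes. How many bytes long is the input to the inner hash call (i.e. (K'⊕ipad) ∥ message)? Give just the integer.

202

Key is 12 ≤ 64 bytes, zero-padded: |K'| = 64.
Inner input = (K'⊕ipad) ∥ m → 64 + 138 = 202 bytes.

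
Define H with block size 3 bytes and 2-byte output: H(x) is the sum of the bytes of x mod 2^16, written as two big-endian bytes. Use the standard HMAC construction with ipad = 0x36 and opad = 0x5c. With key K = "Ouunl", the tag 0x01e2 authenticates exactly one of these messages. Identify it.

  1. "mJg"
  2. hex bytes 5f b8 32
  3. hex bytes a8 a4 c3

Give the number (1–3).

2

Key "Ouunl" = 4f 75 75 6e 6c is 5 bytes > B = 3, so hash it first: H(key) = 02 13, then zero-pad to 3 bytes: K' = 02 13 00.
K' ⊕ ipad = 34 25 36; K' ⊕ opad = 5e 4f 5c.
m1: inner = H(34 25 36 6d 4a 67) = 01 ad; tag = H(5e 4f 5c 01 ad) = 01b7
m2: inner = H(34 25 36 5f b8 32) = 01 d8; tag = H(5e 4f 5c 01 d8) = 01e2 ← matches
m3: inner = H(34 25 36 a8 a4 c3) = 02 9e; tag = H(5e 4f 5c 02 9e) = 01a9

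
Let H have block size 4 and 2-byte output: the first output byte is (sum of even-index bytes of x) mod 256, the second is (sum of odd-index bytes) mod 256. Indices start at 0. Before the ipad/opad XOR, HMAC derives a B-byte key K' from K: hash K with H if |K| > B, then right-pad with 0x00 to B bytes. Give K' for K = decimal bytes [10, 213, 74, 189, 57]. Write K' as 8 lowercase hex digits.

8d920000

|K| = 5 > B = 4, so first hash the key.
H(K): even-index sum = 141 mod 256 = 141; odd-index sum = 402 mod 256 = 146 → 8d 92.
Zero-pad H(K) = 8d 92 to 4 bytes: K' = 8d 92 00 00.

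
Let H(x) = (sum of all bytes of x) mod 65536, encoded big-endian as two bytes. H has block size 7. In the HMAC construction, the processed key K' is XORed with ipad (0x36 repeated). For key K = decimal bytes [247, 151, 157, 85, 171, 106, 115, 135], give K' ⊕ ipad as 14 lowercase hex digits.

Key decimal bytes [247, 151, 157, 85, 171, 106, 115, 135] = f7 97 9d 55 ab 6a 73 87 is 8 bytes > B = 7, so hash it first: H(key) = 04 8f, then zero-pad to 7 bytes: K' = 04 8f 00 00 00 00 00.
XOR each byte with 0x36: 04⊕36=32, 8f⊕36=b9, 00⊕36=36, 00⊕36=36, 00⊕36=36, 00⊕36=36, 00⊕36=36.

32b93636363636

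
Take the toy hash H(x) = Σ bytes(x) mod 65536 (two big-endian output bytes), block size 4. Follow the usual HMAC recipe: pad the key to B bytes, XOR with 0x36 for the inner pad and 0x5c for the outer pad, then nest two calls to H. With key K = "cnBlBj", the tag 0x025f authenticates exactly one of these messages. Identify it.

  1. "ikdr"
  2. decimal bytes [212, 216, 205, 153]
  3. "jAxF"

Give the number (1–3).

Key "cnBlBj" = 63 6e 42 6c 42 6a is 6 bytes > B = 4, so hash it first: H(key) = 02 2b, then zero-pad to 4 bytes: K' = 02 2b 00 00.
K' ⊕ ipad = 34 1d 36 36; K' ⊕ opad = 5e 77 5c 5c.
m1: inner = H(34 1d 36 36 69 6b 64 72) = 02 67; tag = H(5e 77 5c 5c 02 67) = 01f6
m2: inner = H(34 1d 36 36 d4 d8 cd 99) = 03 cf; tag = H(5e 77 5c 5c 03 cf) = 025f ← matches
m3: inner = H(34 1d 36 36 6a 41 78 46) = 02 26; tag = H(5e 77 5c 5c 02 26) = 01b5

2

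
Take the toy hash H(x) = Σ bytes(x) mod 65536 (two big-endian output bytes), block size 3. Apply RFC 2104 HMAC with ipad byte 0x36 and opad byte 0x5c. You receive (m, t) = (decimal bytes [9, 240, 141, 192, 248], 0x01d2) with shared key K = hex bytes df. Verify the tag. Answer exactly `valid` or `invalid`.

Key hex bytes df is 1 byte ≤ B = 3; zero-pad to 3 bytes: K' = df 00 00.
K' ⊕ ipad = e9 36 36; K' ⊕ opad = 83 5c 5c.
Inner hash: sum = 233+54+54+9+240+141+192+248 = 1171 → 04 93.
Outer hash (recomputed tag): sum = 131+92+92+4+147 = 466 → 01 d2.
Recomputed tag = 01d2; claimed = 01d2 → match.

valid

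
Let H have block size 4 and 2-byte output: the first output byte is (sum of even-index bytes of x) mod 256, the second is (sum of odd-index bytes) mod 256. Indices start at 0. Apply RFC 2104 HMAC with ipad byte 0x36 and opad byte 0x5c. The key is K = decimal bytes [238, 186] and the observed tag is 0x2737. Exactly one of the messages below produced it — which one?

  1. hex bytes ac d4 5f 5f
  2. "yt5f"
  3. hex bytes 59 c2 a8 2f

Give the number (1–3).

1

Key decimal bytes [238, 186] = ee ba is 2 bytes ≤ B = 4; zero-pad to 4 bytes: K' = ee ba 00 00.
K' ⊕ ipad = d8 8c 36 36; K' ⊕ opad = b2 e6 5c 5c.
m1: inner = H(d8 8c 36 36 ac d4 5f 5f) = 19 f5; tag = H(b2 e6 5c 5c 19 f5) = 2737 ← matches
m2: inner = H(d8 8c 36 36 79 74 35 66) = bc 9c; tag = H(b2 e6 5c 5c bc 9c) = cade
m3: inner = H(d8 8c 36 36 59 c2 a8 2f) = 0f b3; tag = H(b2 e6 5c 5c 0f b3) = 1df5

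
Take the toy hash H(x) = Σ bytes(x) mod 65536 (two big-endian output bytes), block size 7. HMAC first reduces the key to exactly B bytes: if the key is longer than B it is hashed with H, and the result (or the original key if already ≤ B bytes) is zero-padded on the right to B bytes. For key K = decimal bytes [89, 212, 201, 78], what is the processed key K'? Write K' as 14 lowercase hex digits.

Key decimal bytes [89, 212, 201, 78] = 59 d4 c9 4e is 4 bytes ≤ B = 7; zero-pad to 7 bytes: K' = 59 d4 c9 4e 00 00 00.

59d4c94e000000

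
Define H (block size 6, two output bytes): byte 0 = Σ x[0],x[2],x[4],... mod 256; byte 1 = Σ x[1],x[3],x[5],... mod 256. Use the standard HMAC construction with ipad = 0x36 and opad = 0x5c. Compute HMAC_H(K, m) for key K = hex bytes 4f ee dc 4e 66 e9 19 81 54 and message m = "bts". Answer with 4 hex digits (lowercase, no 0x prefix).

6322

Key hex bytes 4f ee dc 4e 66 e9 19 81 54 is 9 bytes > B = 6, so hash it first: H(key) = fe a6, then zero-pad to 6 bytes: K' = fe a6 00 00 00 00.
K' ⊕ ipad = c8 90 36 36 36 36.  K' ⊕ opad = a2 fa 5c 5c 5c 5c.
Inner input = (K'⊕ipad) ∥ m = c8 90 36 36 36 36 ∥ 62 74 73.
Inner hash: even-index sum = 521 mod 256 = 9; odd-index sum = 368 mod 256 = 112 → 09 70.
Outer input = (K'⊕opad) ∥ inner = a2 fa 5c 5c 5c 5c ∥ 09 70.
Outer hash (tag): even-index sum = 355 mod 256 = 99; odd-index sum = 546 mod 256 = 34 → 63 22.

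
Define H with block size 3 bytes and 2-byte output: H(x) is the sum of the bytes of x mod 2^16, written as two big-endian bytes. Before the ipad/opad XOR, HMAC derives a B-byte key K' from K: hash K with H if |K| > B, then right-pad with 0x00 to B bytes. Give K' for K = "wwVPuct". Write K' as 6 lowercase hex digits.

02e000

|K| = 7 > B = 3, so first hash the key.
H(K): sum = 119+119+86+80+117+99+116 = 736 → 02 e0.
Zero-pad H(K) = 02 e0 to 3 bytes: K' = 02 e0 00.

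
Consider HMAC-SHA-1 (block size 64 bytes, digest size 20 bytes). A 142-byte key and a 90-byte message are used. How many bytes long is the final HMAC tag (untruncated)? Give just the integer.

The tag is one SHA-1 digest: 20 bytes.

20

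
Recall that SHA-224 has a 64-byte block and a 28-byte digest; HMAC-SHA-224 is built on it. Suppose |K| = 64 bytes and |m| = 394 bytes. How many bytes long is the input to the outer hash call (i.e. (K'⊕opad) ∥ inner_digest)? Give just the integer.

92

Key is 64 ≤ 64 bytes, zero-padded: |K'| = 64.
Outer input = (K'⊕opad) ∥ H(inner) → 64 + 28 = 92 bytes.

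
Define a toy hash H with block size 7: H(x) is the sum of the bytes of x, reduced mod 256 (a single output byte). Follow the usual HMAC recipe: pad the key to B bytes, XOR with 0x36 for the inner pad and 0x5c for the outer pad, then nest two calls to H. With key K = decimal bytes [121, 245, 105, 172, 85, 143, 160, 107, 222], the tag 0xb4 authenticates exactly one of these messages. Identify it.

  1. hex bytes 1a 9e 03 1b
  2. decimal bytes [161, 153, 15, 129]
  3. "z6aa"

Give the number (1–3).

Key decimal bytes [121, 245, 105, 172, 85, 143, 160, 107, 222] = 79 f5 69 ac 55 8f a0 6b de is 9 bytes > B = 7, so hash it first: H(key) = 50, then zero-pad to 7 bytes: K' = 50 00 00 00 00 00 00.
K' ⊕ ipad = 66 36 36 36 36 36 36; K' ⊕ opad = 0c 5c 5c 5c 5c 5c 5c.
m1: inner = H(66 36 36 36 36 36 36 1a 9e 03 1b) = 80; tag = H(0c 5c 5c 5c 5c 5c 5c 80) = b4 ← matches
m2: inner = H(66 36 36 36 36 36 36 a1 99 0f 81) = 74; tag = H(0c 5c 5c 5c 5c 5c 5c 74) = a8
m3: inner = H(66 36 36 36 36 36 36 7a 36 61 61) = 1c; tag = H(0c 5c 5c 5c 5c 5c 5c 1c) = 50

1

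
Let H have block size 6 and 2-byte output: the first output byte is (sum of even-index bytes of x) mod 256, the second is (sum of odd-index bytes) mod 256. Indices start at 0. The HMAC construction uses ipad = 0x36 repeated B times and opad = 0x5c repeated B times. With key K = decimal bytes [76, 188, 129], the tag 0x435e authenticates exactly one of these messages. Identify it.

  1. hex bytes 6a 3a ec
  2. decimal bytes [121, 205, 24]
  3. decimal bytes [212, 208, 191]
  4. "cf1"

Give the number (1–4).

3

Key decimal bytes [76, 188, 129] = 4c bc 81 is 3 bytes ≤ B = 6; zero-pad to 6 bytes: K' = 4c bc 81 00 00 00.
K' ⊕ ipad = 7a 8a b7 36 36 36; K' ⊕ opad = 10 e0 dd 5c 5c 5c.
m1: inner = H(7a 8a b7 36 36 36 6a 3a ec) = bd 30; tag = H(10 e0 dd 5c 5c 5c bd 30) = 06c8
m2: inner = H(7a 8a b7 36 36 36 79 cd 18) = f8 c3; tag = H(10 e0 dd 5c 5c 5c f8 c3) = 415b
m3: inner = H(7a 8a b7 36 36 36 d4 d0 bf) = fa c6; tag = H(10 e0 dd 5c 5c 5c fa c6) = 435e ← matches
m4: inner = H(7a 8a b7 36 36 36 63 66 31) = fb 5c; tag = H(10 e0 dd 5c 5c 5c fb 5c) = 44f4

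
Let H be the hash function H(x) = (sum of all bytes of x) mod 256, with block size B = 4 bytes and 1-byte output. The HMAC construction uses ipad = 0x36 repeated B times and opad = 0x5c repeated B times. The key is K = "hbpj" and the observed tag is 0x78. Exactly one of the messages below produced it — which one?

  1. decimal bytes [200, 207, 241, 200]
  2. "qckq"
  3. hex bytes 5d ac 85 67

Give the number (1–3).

1

Key "hbpj" = 68 62 70 6a is exactly B = 4 bytes: K' = 68 62 70 6a.
K' ⊕ ipad = 5e 54 46 5c; K' ⊕ opad = 34 3e 2c 36.
m1: inner = H(5e 54 46 5c c8 cf f1 c8) = a4; tag = H(34 3e 2c 36 a4) = 78 ← matches
m2: inner = H(5e 54 46 5c 71 63 6b 71) = 04; tag = H(34 3e 2c 36 04) = d8
m3: inner = H(5e 54 46 5c 5d ac 85 67) = 49; tag = H(34 3e 2c 36 49) = 1d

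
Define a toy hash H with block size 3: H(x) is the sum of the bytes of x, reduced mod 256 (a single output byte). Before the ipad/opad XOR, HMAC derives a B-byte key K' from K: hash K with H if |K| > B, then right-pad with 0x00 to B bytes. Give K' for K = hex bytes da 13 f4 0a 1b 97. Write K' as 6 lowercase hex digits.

|K| = 6 > B = 3, so first hash the key.
H(K): sum = 218+19+244+10+27+151 = 669; mod 256 = 157 → 9d.
Zero-pad H(K) = 9d to 3 bytes: K' = 9d 00 00.

9d0000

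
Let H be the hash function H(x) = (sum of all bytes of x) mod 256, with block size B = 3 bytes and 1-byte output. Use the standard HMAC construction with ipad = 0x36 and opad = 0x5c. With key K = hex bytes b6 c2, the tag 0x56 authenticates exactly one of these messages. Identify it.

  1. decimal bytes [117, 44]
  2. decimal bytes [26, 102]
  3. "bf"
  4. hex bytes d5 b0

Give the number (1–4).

Key hex bytes b6 c2 is 2 bytes ≤ B = 3; zero-pad to 3 bytes: K' = b6 c2 00.
K' ⊕ ipad = 80 f4 36; K' ⊕ opad = ea 9e 5c.
m1: inner = H(80 f4 36 75 2c) = 4b; tag = H(ea 9e 5c 4b) = 2f
m2: inner = H(80 f4 36 1a 66) = 2a; tag = H(ea 9e 5c 2a) = 0e
m3: inner = H(80 f4 36 62 66) = 72; tag = H(ea 9e 5c 72) = 56 ← matches
m4: inner = H(80 f4 36 d5 b0) = 2f; tag = H(ea 9e 5c 2f) = 13

3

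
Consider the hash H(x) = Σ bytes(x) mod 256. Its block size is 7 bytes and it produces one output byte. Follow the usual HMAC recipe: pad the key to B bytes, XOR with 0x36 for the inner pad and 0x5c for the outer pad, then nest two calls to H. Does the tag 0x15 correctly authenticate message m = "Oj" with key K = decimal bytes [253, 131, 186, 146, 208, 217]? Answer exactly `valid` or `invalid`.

Key decimal bytes [253, 131, 186, 146, 208, 217] = fd 83 ba 92 d0 d9 is 6 bytes ≤ B = 7; zero-pad to 7 bytes: K' = fd 83 ba 92 d0 d9 00.
K' ⊕ ipad = cb b5 8c a4 e6 ef 36; K' ⊕ opad = a1 df e6 ce 8c 85 5c.
Inner hash: sum = 203+181+140+164+230+239+54+79+106 = 1396; mod 256 = 116 → 74.
Outer hash (recomputed tag): sum = 161+223+230+206+140+133+92+116 = 1301; mod 256 = 21 → 15.
Recomputed tag = 15; claimed = 15 → match.

valid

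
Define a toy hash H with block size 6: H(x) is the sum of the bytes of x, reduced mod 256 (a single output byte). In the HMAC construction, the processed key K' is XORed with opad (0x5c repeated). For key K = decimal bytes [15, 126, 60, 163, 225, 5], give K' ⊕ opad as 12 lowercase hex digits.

532260ffbd59

Key decimal bytes [15, 126, 60, 163, 225, 5] = 0f 7e 3c a3 e1 05 is exactly B = 6 bytes: K' = 0f 7e 3c a3 e1 05.
XOR each byte with 0x5c: 0f⊕5c=53, 7e⊕5c=22, 3c⊕5c=60, a3⊕5c=ff, e1⊕5c=bd, 05⊕5c=59.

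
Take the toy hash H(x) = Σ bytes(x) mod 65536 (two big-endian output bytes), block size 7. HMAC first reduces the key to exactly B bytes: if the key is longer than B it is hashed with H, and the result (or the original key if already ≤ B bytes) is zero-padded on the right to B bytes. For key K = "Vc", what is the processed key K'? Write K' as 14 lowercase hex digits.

Key "Vc" = 56 63 is 2 bytes ≤ B = 7; zero-pad to 7 bytes: K' = 56 63 00 00 00 00 00.

56630000000000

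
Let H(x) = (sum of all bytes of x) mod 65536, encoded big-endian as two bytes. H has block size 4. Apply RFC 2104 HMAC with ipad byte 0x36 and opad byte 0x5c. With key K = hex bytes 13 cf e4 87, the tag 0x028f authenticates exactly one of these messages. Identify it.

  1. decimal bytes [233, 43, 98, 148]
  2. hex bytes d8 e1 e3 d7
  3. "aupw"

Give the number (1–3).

2

Key hex bytes 13 cf e4 87 is exactly B = 4 bytes: K' = 13 cf e4 87.
K' ⊕ ipad = 25 f9 d2 b1; K' ⊕ opad = 4f 93 b8 db.
m1: inner = H(25 f9 d2 b1 e9 2b 62 94) = 04 ab; tag = H(4f 93 b8 db 04 ab) = 0324
m2: inner = H(25 f9 d2 b1 d8 e1 e3 d7) = 06 14; tag = H(4f 93 b8 db 06 14) = 028f ← matches
m3: inner = H(25 f9 d2 b1 61 75 70 77) = 04 5e; tag = H(4f 93 b8 db 04 5e) = 02d7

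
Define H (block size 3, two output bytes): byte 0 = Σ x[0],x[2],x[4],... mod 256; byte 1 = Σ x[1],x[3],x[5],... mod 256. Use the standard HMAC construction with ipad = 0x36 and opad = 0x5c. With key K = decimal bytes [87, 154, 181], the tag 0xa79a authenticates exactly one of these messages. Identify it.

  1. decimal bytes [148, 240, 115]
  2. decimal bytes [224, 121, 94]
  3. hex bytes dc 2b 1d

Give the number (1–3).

Key decimal bytes [87, 154, 181] = 57 9a b5 is exactly B = 3 bytes: K' = 57 9a b5.
K' ⊕ ipad = 61 ac 83; K' ⊕ opad = 0b c6 e9.
m1: inner = H(61 ac 83 94 f0 73) = d4 b3; tag = H(0b c6 e9 d4 b3) = a79a ← matches
m2: inner = H(61 ac 83 e0 79 5e) = 5d ea; tag = H(0b c6 e9 5d ea) = de23
m3: inner = H(61 ac 83 dc 2b 1d) = 0f a5; tag = H(0b c6 e9 0f a5) = 99d5

1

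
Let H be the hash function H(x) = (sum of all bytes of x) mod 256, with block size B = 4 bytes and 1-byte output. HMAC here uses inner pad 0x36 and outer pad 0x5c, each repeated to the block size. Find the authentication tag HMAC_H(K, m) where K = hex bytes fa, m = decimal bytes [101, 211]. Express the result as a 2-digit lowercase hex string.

60

Key hex bytes fa is 1 byte ≤ B = 4; zero-pad to 4 bytes: K' = fa 00 00 00.
K' ⊕ ipad = cc 36 36 36.  K' ⊕ opad = a6 5c 5c 5c.
Inner input = (K'⊕ipad) ∥ m = cc 36 36 36 ∥ 65 d3.
Inner hash: sum = 204+54+54+54+101+211 = 678; mod 256 = 166 → a6.
Outer input = (K'⊕opad) ∥ inner = a6 5c 5c 5c ∥ a6.
Outer hash (tag): sum = 166+92+92+92+166 = 608; mod 256 = 96 → 60.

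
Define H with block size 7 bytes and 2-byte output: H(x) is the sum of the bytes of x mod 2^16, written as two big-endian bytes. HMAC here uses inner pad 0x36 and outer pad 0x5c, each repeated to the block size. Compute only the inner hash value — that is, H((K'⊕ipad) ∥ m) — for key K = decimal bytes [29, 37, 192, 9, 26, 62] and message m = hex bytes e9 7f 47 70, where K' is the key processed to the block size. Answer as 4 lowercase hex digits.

Key decimal bytes [29, 37, 192, 9, 26, 62] = 1d 25 c0 09 1a 3e is 6 bytes ≤ B = 7; zero-pad to 7 bytes: K' = 1d 25 c0 09 1a 3e 00.
K' ⊕ ipad = 2b 13 f6 3f 2c 08 36.
Inner input = 2b 13 f6 3f 2c 08 36 ∥ e9 7f 47 70.
Inner hash: sum = 43+19+246+63+44+8+54+233+127+71+112 = 1020 → 03 fc.

03fc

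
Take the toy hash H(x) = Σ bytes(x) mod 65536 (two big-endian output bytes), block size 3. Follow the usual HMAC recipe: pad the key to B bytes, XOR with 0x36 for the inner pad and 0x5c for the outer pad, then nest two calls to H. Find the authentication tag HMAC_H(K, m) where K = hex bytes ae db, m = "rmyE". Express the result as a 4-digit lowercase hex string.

0230

Key hex bytes ae db is 2 bytes ≤ B = 3; zero-pad to 3 bytes: K' = ae db 00.
K' ⊕ ipad = 98 ed 36.  K' ⊕ opad = f2 87 5c.
Inner input = (K'⊕ipad) ∥ m = 98 ed 36 ∥ 72 6d 79 45.
Inner hash: sum = 152+237+54+114+109+121+69 = 856 → 03 58.
Outer input = (K'⊕opad) ∥ inner = f2 87 5c ∥ 03 58.
Outer hash (tag): sum = 242+135+92+3+88 = 560 → 02 30.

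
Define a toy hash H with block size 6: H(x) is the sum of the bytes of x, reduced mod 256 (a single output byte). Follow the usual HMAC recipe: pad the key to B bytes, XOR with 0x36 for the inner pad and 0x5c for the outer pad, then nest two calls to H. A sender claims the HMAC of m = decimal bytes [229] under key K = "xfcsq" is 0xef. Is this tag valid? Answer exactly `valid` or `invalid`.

Key "xfcsq" = 78 66 63 73 71 is 5 bytes ≤ B = 6; zero-pad to 6 bytes: K' = 78 66 63 73 71 00.
K' ⊕ ipad = 4e 50 55 45 47 36; K' ⊕ opad = 24 3a 3f 2f 2d 5c.
Inner hash: sum = 78+80+85+69+71+54+229 = 666; mod 256 = 154 → 9a.
Outer hash (recomputed tag): sum = 36+58+63+47+45+92+154 = 495; mod 256 = 239 → ef.
Recomputed tag = ef; claimed = ef → match.

valid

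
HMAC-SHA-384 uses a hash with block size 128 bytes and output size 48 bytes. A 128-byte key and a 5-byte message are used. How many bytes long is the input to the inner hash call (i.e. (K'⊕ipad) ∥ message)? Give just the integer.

133

Key is 128 ≤ 128 bytes, zero-padded: |K'| = 128.
Inner input = (K'⊕ipad) ∥ m → 128 + 5 = 133 bytes.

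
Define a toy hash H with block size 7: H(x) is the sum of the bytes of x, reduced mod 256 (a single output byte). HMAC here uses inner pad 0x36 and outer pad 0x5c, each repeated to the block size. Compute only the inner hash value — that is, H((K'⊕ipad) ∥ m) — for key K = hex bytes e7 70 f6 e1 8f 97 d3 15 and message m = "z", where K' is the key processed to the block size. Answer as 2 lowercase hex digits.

c8

Key hex bytes e7 70 f6 e1 8f 97 d3 15 is 8 bytes > B = 7, so hash it first: H(key) = 3c, then zero-pad to 7 bytes: K' = 3c 00 00 00 00 00 00.
K' ⊕ ipad = 0a 36 36 36 36 36 36.
Inner input = 0a 36 36 36 36 36 36 ∥ 7a.
Inner hash: sum = 10+54+54+54+54+54+54+122 = 456; mod 256 = 200 → c8.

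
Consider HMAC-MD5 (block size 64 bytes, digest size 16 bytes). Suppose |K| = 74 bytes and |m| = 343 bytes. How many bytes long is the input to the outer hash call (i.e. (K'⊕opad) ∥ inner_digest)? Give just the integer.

80

Key is 74 > 64 bytes, so it is hashed to 16 bytes then zero-padded to 64: |K'| = 64.
Outer input = (K'⊕opad) ∥ H(inner) → 64 + 16 = 80 bytes.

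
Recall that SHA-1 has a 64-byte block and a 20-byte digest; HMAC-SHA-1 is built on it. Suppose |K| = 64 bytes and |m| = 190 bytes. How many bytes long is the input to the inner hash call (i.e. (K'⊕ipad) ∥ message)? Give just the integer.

Key is 64 ≤ 64 bytes, zero-padded: |K'| = 64.
Inner input = (K'⊕ipad) ∥ m → 64 + 190 = 254 bytes.

254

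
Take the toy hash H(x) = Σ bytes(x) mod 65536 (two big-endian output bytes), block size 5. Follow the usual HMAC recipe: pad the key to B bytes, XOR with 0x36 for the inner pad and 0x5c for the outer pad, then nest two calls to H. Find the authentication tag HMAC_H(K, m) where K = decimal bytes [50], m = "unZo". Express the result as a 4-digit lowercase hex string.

Key decimal bytes [50] = 32 is 1 byte ≤ B = 5; zero-pad to 5 bytes: K' = 32 00 00 00 00.
K' ⊕ ipad = 04 36 36 36 36.  K' ⊕ opad = 6e 5c 5c 5c 5c.
Inner input = (K'⊕ipad) ∥ m = 04 36 36 36 36 ∥ 75 6e 5a 6f.
Inner hash: sum = 4+54+54+54+54+117+110+90+111 = 648 → 02 88.
Outer input = (K'⊕opad) ∥ inner = 6e 5c 5c 5c 5c ∥ 02 88.
Outer hash (tag): sum = 110+92+92+92+92+2+136 = 616 → 02 68.

0268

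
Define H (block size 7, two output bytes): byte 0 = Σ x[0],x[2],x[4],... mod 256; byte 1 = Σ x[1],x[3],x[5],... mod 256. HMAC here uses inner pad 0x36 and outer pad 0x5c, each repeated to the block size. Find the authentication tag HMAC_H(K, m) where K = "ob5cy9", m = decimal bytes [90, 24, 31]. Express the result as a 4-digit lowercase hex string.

Key "ob5cy9" = 6f 62 35 63 79 39 is 6 bytes ≤ B = 7; zero-pad to 7 bytes: K' = 6f 62 35 63 79 39 00.
K' ⊕ ipad = 59 54 03 55 4f 0f 36.  K' ⊕ opad = 33 3e 69 3f 25 65 5c.
Inner input = (K'⊕ipad) ∥ m = 59 54 03 55 4f 0f 36 ∥ 5a 18 1f.
Inner hash: even-index sum = 249 mod 256 = 249; odd-index sum = 305 mod 256 = 49 → f9 31.
Outer input = (K'⊕opad) ∥ inner = 33 3e 69 3f 25 65 5c ∥ f9 31.
Outer hash (tag): even-index sum = 334 mod 256 = 78; odd-index sum = 475 mod 256 = 219 → 4e db.

4edb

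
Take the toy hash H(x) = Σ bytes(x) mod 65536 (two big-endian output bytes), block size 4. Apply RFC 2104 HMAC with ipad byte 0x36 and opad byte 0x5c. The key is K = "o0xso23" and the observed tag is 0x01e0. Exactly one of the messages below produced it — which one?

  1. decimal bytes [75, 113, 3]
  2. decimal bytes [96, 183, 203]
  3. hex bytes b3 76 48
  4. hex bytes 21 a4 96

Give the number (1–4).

Key "o0xso23" = 6f 30 78 73 6f 32 33 is 7 bytes > B = 4, so hash it first: H(key) = 02 5e, then zero-pad to 4 bytes: K' = 02 5e 00 00.
K' ⊕ ipad = 34 68 36 36; K' ⊕ opad = 5e 02 5c 5c.
m1: inner = H(34 68 36 36 4b 71 03) = 01 c7; tag = H(5e 02 5c 5c 01 c7) = 01e0 ← matches
m2: inner = H(34 68 36 36 60 b7 cb) = 02 ea; tag = H(5e 02 5c 5c 02 ea) = 0204
m3: inner = H(34 68 36 36 b3 76 48) = 02 79; tag = H(5e 02 5c 5c 02 79) = 0193
m4: inner = H(34 68 36 36 21 a4 96) = 02 63; tag = H(5e 02 5c 5c 02 63) = 017d

1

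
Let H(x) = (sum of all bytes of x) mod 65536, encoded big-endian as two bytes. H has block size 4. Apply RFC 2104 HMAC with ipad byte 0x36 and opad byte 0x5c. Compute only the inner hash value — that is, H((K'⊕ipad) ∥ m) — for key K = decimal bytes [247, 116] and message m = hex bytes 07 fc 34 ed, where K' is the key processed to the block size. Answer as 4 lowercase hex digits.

0393

Key decimal bytes [247, 116] = f7 74 is 2 bytes ≤ B = 4; zero-pad to 4 bytes: K' = f7 74 00 00.
K' ⊕ ipad = c1 42 36 36.
Inner input = c1 42 36 36 ∥ 07 fc 34 ed.
Inner hash: sum = 193+66+54+54+7+252+52+237 = 915 → 03 93.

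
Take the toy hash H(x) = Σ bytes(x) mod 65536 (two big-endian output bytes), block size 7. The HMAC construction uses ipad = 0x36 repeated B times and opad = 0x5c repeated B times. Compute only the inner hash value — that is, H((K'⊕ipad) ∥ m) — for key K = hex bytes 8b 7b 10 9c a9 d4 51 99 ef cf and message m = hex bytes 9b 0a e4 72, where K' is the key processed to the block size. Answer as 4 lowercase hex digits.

Key hex bytes 8b 7b 10 9c a9 d4 51 99 ef cf is 10 bytes > B = 7, so hash it first: H(key) = 05 d7, then zero-pad to 7 bytes: K' = 05 d7 00 00 00 00 00.
K' ⊕ ipad = 33 e1 36 36 36 36 36.
Inner input = 33 e1 36 36 36 36 36 ∥ 9b 0a e4 72.
Inner hash: sum = 51+225+54+54+54+54+54+155+10+228+114 = 1053 → 04 1d.

041d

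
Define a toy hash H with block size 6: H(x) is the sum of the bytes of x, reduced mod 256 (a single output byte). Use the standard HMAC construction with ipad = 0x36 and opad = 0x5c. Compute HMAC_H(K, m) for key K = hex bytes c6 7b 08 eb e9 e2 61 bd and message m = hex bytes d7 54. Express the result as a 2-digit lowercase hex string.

Key hex bytes c6 7b 08 eb e9 e2 61 bd is 8 bytes > B = 6, so hash it first: H(key) = 1d, then zero-pad to 6 bytes: K' = 1d 00 00 00 00 00.
K' ⊕ ipad = 2b 36 36 36 36 36.  K' ⊕ opad = 41 5c 5c 5c 5c 5c.
Inner input = (K'⊕ipad) ∥ m = 2b 36 36 36 36 36 ∥ d7 54.
Inner hash: sum = 43+54+54+54+54+54+215+84 = 612; mod 256 = 100 → 64.
Outer input = (K'⊕opad) ∥ inner = 41 5c 5c 5c 5c 5c ∥ 64.
Outer hash (tag): sum = 65+92+92+92+92+92+100 = 625; mod 256 = 113 → 71.

71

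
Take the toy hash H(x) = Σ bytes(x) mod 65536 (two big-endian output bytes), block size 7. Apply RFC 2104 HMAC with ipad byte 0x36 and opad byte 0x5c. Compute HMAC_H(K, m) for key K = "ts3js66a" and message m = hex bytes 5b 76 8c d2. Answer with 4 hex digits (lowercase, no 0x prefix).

0329

Key "ts3js66a" = 74 73 33 6a 73 36 36 61 is 8 bytes > B = 7, so hash it first: H(key) = 02 c4, then zero-pad to 7 bytes: K' = 02 c4 00 00 00 00 00.
K' ⊕ ipad = 34 f2 36 36 36 36 36.  K' ⊕ opad = 5e 98 5c 5c 5c 5c 5c.
Inner input = (K'⊕ipad) ∥ m = 34 f2 36 36 36 36 36 ∥ 5b 76 8c d2.
Inner hash: sum = 52+242+54+54+54+54+54+91+118+140+210 = 1123 → 04 63.
Outer input = (K'⊕opad) ∥ inner = 5e 98 5c 5c 5c 5c 5c ∥ 04 63.
Outer hash (tag): sum = 94+152+92+92+92+92+92+4+99 = 809 → 03 29.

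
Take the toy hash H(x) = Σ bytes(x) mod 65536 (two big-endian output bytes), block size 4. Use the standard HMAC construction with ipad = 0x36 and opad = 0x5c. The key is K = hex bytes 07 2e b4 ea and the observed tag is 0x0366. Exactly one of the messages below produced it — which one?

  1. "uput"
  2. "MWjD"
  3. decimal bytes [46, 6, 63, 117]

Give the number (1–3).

Key hex bytes 07 2e b4 ea is exactly B = 4 bytes: K' = 07 2e b4 ea.
K' ⊕ ipad = 31 18 82 dc; K' ⊕ opad = 5b 72 e8 b6.
m1: inner = H(31 18 82 dc 75 70 75 74) = 03 75; tag = H(5b 72 e8 b6 03 75) = 02e3
m2: inner = H(31 18 82 dc 4d 57 6a 44) = 02 f9; tag = H(5b 72 e8 b6 02 f9) = 0366 ← matches
m3: inner = H(31 18 82 dc 2e 06 3f 75) = 02 8f; tag = H(5b 72 e8 b6 02 8f) = 02fc

2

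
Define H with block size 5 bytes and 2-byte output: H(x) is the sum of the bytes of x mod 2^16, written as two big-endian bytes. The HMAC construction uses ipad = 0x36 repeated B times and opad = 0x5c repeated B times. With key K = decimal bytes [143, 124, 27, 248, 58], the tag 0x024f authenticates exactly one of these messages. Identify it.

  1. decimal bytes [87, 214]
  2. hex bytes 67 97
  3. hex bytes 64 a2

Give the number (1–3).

Key decimal bytes [143, 124, 27, 248, 58] = 8f 7c 1b f8 3a is exactly B = 5 bytes: K' = 8f 7c 1b f8 3a.
K' ⊕ ipad = b9 4a 2d ce 0c; K' ⊕ opad = d3 20 47 a4 66.
m1: inner = H(b9 4a 2d ce 0c 57 d6) = 03 37; tag = H(d3 20 47 a4 66 03 37) = 027e
m2: inner = H(b9 4a 2d ce 0c 67 97) = 03 08; tag = H(d3 20 47 a4 66 03 08) = 024f ← matches
m3: inner = H(b9 4a 2d ce 0c 64 a2) = 03 10; tag = H(d3 20 47 a4 66 03 10) = 0257

2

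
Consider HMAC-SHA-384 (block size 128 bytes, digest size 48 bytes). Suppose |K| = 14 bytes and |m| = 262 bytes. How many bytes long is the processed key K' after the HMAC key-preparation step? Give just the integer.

128

Key is 14 ≤ 128 bytes, zero-padded: |K'| = 128.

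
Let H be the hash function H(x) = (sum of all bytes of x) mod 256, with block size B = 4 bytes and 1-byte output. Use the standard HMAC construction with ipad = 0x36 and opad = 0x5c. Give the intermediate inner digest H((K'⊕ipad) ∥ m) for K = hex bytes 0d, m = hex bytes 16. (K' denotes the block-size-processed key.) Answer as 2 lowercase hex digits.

Key hex bytes 0d is 1 byte ≤ B = 4; zero-pad to 4 bytes: K' = 0d 00 00 00.
K' ⊕ ipad = 3b 36 36 36.
Inner input = 3b 36 36 36 ∥ 16.
Inner hash: sum = 59+54+54+54+22 = 243 → f3.

f3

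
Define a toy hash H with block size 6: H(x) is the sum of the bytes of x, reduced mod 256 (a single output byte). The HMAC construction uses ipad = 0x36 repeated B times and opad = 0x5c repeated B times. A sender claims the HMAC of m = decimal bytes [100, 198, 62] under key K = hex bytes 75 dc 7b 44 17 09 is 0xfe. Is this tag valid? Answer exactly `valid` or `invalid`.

Key hex bytes 75 dc 7b 44 17 09 is exactly B = 6 bytes: K' = 75 dc 7b 44 17 09.
K' ⊕ ipad = 43 ea 4d 72 21 3f; K' ⊕ opad = 29 80 27 18 4b 55.
Inner hash: sum = 67+234+77+114+33+63+100+198+62 = 948; mod 256 = 180 → b4.
Outer hash (recomputed tag): sum = 41+128+39+24+75+85+180 = 572; mod 256 = 60 → 3c.
Recomputed tag = 3c; claimed = fe → mismatch.

invalid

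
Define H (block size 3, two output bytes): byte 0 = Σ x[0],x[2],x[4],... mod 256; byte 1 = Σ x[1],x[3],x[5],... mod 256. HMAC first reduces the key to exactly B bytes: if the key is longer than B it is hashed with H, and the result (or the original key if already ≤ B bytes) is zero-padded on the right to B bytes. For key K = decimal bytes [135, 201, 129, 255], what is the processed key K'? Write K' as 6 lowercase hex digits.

|K| = 4 > B = 3, so first hash the key.
H(K): even-index sum = 264 mod 256 = 8; odd-index sum = 456 mod 256 = 200 → 08 c8.
Zero-pad H(K) = 08 c8 to 3 bytes: K' = 08 c8 00.

08c800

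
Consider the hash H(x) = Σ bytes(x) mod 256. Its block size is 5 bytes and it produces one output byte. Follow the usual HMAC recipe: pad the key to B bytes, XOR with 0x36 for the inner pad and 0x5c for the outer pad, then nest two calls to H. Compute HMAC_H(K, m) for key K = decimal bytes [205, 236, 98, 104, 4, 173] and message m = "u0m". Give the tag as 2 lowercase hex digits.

c4

Key decimal bytes [205, 236, 98, 104, 4, 173] = cd ec 62 68 04 ad is 6 bytes > B = 5, so hash it first: H(key) = 34, then zero-pad to 5 bytes: K' = 34 00 00 00 00.
K' ⊕ ipad = 02 36 36 36 36.  K' ⊕ opad = 68 5c 5c 5c 5c.
Inner input = (K'⊕ipad) ∥ m = 02 36 36 36 36 ∥ 75 30 6d.
Inner hash: sum = 2+54+54+54+54+117+48+109 = 492; mod 256 = 236 → ec.
Outer input = (K'⊕opad) ∥ inner = 68 5c 5c 5c 5c ∥ ec.
Outer hash (tag): sum = 104+92+92+92+92+236 = 708; mod 256 = 196 → c4.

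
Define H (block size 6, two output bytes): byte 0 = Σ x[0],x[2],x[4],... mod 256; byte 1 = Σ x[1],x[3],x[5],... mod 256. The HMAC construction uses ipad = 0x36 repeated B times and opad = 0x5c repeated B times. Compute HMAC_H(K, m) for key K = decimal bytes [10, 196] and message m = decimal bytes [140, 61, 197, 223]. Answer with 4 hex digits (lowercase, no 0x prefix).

Key decimal bytes [10, 196] = 0a c4 is 2 bytes ≤ B = 6; zero-pad to 6 bytes: K' = 0a c4 00 00 00 00.
K' ⊕ ipad = 3c f2 36 36 36 36.  K' ⊕ opad = 56 98 5c 5c 5c 5c.
Inner input = (K'⊕ipad) ∥ m = 3c f2 36 36 36 36 ∥ 8c 3d c5 df.
Inner hash: even-index sum = 505 mod 256 = 249; odd-index sum = 634 mod 256 = 122 → f9 7a.
Outer input = (K'⊕opad) ∥ inner = 56 98 5c 5c 5c 5c ∥ f9 7a.
Outer hash (tag): even-index sum = 519 mod 256 = 7; odd-index sum = 458 mod 256 = 202 → 07 ca.

07ca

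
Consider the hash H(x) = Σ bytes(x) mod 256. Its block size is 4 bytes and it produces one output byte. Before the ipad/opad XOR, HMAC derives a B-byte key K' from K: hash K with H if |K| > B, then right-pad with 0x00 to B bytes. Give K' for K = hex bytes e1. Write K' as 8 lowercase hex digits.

e1000000

Key hex bytes e1 is 1 byte ≤ B = 4; zero-pad to 4 bytes: K' = e1 00 00 00.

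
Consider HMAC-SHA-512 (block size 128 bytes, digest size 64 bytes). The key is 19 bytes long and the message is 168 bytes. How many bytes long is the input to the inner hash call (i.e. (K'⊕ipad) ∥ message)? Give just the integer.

Key is 19 ≤ 128 bytes, zero-padded: |K'| = 128.
Inner input = (K'⊕ipad) ∥ m → 128 + 168 = 296 bytes.

296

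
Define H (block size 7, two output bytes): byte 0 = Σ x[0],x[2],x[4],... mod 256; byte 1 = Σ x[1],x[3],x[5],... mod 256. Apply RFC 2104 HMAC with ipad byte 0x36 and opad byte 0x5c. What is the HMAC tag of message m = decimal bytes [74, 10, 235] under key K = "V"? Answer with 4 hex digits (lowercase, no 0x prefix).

Key "V" = 56 is 1 byte ≤ B = 7; zero-pad to 7 bytes: K' = 56 00 00 00 00 00 00.
K' ⊕ ipad = 60 36 36 36 36 36 36.  K' ⊕ opad = 0a 5c 5c 5c 5c 5c 5c.
Inner input = (K'⊕ipad) ∥ m = 60 36 36 36 36 36 36 ∥ 4a 0a eb.
Inner hash: even-index sum = 268 mod 256 = 12; odd-index sum = 471 mod 256 = 215 → 0c d7.
Outer input = (K'⊕opad) ∥ inner = 0a 5c 5c 5c 5c 5c 5c ∥ 0c d7.
Outer hash (tag): even-index sum = 501 mod 256 = 245; odd-index sum = 288 mod 256 = 32 → f5 20.

f520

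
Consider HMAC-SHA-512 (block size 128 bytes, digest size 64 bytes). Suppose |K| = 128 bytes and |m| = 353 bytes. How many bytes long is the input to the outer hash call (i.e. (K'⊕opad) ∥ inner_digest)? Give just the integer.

192

Key is 128 ≤ 128 bytes, zero-padded: |K'| = 128.
Outer input = (K'⊕opad) ∥ H(inner) → 128 + 64 = 192 bytes.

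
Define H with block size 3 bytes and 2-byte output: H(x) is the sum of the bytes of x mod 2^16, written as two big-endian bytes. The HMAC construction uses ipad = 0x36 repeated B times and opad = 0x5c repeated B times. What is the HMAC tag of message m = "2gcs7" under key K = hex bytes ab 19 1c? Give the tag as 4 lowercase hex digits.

021a

Key hex bytes ab 19 1c is exactly B = 3 bytes: K' = ab 19 1c.
K' ⊕ ipad = 9d 2f 2a.  K' ⊕ opad = f7 45 40.
Inner input = (K'⊕ipad) ∥ m = 9d 2f 2a ∥ 32 67 63 73 37.
Inner hash: sum = 157+47+42+50+103+99+115+55 = 668 → 02 9c.
Outer input = (K'⊕opad) ∥ inner = f7 45 40 ∥ 02 9c.
Outer hash (tag): sum = 247+69+64+2+156 = 538 → 02 1a.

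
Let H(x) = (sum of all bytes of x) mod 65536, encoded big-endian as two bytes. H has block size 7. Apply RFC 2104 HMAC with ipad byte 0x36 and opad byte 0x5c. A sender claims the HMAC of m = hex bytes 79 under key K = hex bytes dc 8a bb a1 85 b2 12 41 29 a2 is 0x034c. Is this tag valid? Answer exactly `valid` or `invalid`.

Key hex bytes dc 8a bb a1 85 b2 12 41 29 a2 is 10 bytes > B = 7, so hash it first: H(key) = 05 17, then zero-pad to 7 bytes: K' = 05 17 00 00 00 00 00.
K' ⊕ ipad = 33 21 36 36 36 36 36; K' ⊕ opad = 59 4b 5c 5c 5c 5c 5c.
Inner hash: sum = 51+33+54+54+54+54+54+121 = 475 → 01 db.
Outer hash (recomputed tag): sum = 89+75+92+92+92+92+92+1+219 = 844 → 03 4c.
Recomputed tag = 034c; claimed = 034c → match.

valid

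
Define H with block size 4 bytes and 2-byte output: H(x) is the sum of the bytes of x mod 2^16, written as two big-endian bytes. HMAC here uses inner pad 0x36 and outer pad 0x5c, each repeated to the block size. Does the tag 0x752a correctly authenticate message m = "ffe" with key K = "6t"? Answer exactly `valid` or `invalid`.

Key "6t" = 36 74 is 2 bytes ≤ B = 4; zero-pad to 4 bytes: K' = 36 74 00 00.
K' ⊕ ipad = 00 42 36 36; K' ⊕ opad = 6a 28 5c 5c.
Inner hash: sum = 0+66+54+54+102+102+101 = 479 → 01 df.
Outer hash (recomputed tag): sum = 106+40+92+92+1+223 = 554 → 02 2a.
Recomputed tag = 022a; claimed = 752a → mismatch.

invalid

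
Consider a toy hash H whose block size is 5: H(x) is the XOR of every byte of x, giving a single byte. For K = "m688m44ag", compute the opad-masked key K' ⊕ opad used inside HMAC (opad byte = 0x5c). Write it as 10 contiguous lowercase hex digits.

Key "m688m44ag" = 6d 36 38 38 6d 34 34 61 67 is 9 bytes > B = 5, so hash it first: H(key) = 30, then zero-pad to 5 bytes: K' = 30 00 00 00 00.
XOR each byte with 0x5c: 30⊕5c=6c, 00⊕5c=5c, 00⊕5c=5c, 00⊕5c=5c, 00⊕5c=5c.

6c5c5c5c5c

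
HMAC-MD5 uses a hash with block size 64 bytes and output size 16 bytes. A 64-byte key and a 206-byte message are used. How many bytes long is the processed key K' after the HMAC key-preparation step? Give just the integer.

Key is 64 ≤ 64 bytes, zero-padded: |K'| = 64.

64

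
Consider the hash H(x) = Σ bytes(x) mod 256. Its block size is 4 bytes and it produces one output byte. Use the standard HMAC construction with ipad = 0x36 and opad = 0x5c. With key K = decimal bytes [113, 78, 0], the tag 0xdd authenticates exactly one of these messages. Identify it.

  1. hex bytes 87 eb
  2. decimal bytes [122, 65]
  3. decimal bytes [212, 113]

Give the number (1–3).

2

Key decimal bytes [113, 78, 0] = 71 4e 00 is 3 bytes ≤ B = 4; zero-pad to 4 bytes: K' = 71 4e 00 00.
K' ⊕ ipad = 47 78 36 36; K' ⊕ opad = 2d 12 5c 5c.
m1: inner = H(47 78 36 36 87 eb) = 9d; tag = H(2d 12 5c 5c 9d) = 94
m2: inner = H(47 78 36 36 7a 41) = e6; tag = H(2d 12 5c 5c e6) = dd ← matches
m3: inner = H(47 78 36 36 d4 71) = 70; tag = H(2d 12 5c 5c 70) = 67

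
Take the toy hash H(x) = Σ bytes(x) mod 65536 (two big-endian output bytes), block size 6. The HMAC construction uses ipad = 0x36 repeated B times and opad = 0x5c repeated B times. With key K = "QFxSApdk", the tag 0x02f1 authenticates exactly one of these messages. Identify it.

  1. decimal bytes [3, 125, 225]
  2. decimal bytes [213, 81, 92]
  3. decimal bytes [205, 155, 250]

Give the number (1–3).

2

Key "QFxSApdk" = 51 46 78 53 41 70 64 6b is 8 bytes > B = 6, so hash it first: H(key) = 02 e2, then zero-pad to 6 bytes: K' = 02 e2 00 00 00 00.
K' ⊕ ipad = 34 d4 36 36 36 36; K' ⊕ opad = 5e be 5c 5c 5c 5c.
m1: inner = H(34 d4 36 36 36 36 03 7d e1) = 03 41; tag = H(5e be 5c 5c 5c 5c 03 41) = 02d0
m2: inner = H(34 d4 36 36 36 36 d5 51 5c) = 03 62; tag = H(5e be 5c 5c 5c 5c 03 62) = 02f1 ← matches
m3: inner = H(34 d4 36 36 36 36 cd 9b fa) = 04 42; tag = H(5e be 5c 5c 5c 5c 04 42) = 02d2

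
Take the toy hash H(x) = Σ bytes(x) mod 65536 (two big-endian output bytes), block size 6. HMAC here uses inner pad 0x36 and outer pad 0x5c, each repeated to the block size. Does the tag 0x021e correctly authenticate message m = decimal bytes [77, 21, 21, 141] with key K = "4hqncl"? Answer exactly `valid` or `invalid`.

valid

Key "4hqncl" = 34 68 71 6e 63 6c is exactly B = 6 bytes: K' = 34 68 71 6e 63 6c.
K' ⊕ ipad = 02 5e 47 58 55 5a; K' ⊕ opad = 68 34 2d 32 3f 30.
Inner hash: sum = 2+94+71+88+85+90+77+21+21+141 = 690 → 02 b2.
Outer hash (recomputed tag): sum = 104+52+45+50+63+48+2+178 = 542 → 02 1e.
Recomputed tag = 021e; claimed = 021e → match.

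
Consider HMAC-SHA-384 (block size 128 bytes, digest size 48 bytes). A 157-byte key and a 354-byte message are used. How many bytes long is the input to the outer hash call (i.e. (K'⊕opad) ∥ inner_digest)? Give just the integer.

Key is 157 > 128 bytes, so it is hashed to 48 bytes then zero-padded to 128: |K'| = 128.
Outer input = (K'⊕opad) ∥ H(inner) → 128 + 48 = 176 bytes.

176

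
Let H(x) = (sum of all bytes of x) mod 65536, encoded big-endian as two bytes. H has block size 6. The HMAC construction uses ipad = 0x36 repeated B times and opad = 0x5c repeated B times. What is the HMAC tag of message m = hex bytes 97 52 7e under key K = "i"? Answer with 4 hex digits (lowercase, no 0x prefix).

02d7

Key "i" = 69 is 1 byte ≤ B = 6; zero-pad to 6 bytes: K' = 69 00 00 00 00 00.
K' ⊕ ipad = 5f 36 36 36 36 36.  K' ⊕ opad = 35 5c 5c 5c 5c 5c.
Inner input = (K'⊕ipad) ∥ m = 5f 36 36 36 36 36 ∥ 97 52 7e.
Inner hash: sum = 95+54+54+54+54+54+151+82+126 = 724 → 02 d4.
Outer input = (K'⊕opad) ∥ inner = 35 5c 5c 5c 5c 5c ∥ 02 d4.
Outer hash (tag): sum = 53+92+92+92+92+92+2+212 = 727 → 02 d7.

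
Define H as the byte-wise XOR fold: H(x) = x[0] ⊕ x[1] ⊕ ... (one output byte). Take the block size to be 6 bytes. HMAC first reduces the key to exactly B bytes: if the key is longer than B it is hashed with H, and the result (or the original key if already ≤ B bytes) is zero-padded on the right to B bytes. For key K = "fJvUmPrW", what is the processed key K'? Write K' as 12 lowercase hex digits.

170000000000

|K| = 8 > B = 6, so first hash the key.
H(K): XOR 66⊕4a⊕76⊕55⊕6d⊕50⊕72⊕57 = 17.
Zero-pad H(K) = 17 to 6 bytes: K' = 17 00 00 00 00 00.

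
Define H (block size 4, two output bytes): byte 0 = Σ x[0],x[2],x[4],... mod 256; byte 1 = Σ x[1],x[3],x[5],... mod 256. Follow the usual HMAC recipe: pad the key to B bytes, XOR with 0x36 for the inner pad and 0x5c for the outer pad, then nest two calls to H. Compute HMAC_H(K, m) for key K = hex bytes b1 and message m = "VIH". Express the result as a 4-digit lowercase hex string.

a46d

Key hex bytes b1 is 1 byte ≤ B = 4; zero-pad to 4 bytes: K' = b1 00 00 00.
K' ⊕ ipad = 87 36 36 36.  K' ⊕ opad = ed 5c 5c 5c.
Inner input = (K'⊕ipad) ∥ m = 87 36 36 36 ∥ 56 49 48.
Inner hash: even-index sum = 347 mod 256 = 91; odd-index sum = 181 mod 256 = 181 → 5b b5.
Outer input = (K'⊕opad) ∥ inner = ed 5c 5c 5c ∥ 5b b5.
Outer hash (tag): even-index sum = 420 mod 256 = 164; odd-index sum = 365 mod 256 = 109 → a4 6d.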